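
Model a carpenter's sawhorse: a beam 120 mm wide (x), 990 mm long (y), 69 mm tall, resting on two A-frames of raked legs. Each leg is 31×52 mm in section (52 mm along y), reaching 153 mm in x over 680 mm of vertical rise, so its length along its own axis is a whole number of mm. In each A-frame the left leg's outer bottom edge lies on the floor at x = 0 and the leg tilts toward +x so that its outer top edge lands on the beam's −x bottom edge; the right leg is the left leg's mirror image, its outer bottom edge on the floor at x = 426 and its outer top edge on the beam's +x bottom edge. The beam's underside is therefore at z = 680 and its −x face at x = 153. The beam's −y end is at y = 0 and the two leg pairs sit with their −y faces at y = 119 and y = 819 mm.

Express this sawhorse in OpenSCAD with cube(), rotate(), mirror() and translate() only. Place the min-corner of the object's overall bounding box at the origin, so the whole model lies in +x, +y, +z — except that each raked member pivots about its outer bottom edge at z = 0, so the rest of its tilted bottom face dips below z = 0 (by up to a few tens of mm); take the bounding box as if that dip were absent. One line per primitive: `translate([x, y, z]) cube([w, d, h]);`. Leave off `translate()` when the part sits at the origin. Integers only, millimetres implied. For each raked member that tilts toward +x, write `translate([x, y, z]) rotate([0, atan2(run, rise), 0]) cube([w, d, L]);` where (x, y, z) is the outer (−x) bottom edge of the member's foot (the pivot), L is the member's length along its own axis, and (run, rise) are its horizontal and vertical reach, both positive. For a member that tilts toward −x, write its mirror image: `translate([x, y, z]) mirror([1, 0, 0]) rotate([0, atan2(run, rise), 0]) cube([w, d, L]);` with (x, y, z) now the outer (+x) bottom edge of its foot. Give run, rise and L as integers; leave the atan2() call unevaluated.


translate([153, 0, 680]) cube([120, 990, 69]);
translate([0, 119, 0]) rotate([0, atan2(153, 680), 0]) cube([31, 52, 697]);
translate([426, 119, 0]) mirror([1, 0, 0]) rotate([0, atan2(153, 680), 0]) cube([31, 52, 697]);
translate([0, 819, 0]) rotate([0, atan2(153, 680), 0]) cube([31, 52, 697]);
translate([426, 819, 0]) mirror([1, 0, 0]) rotate([0, atan2(153, 680), 0]) cube([31, 52, 697]);


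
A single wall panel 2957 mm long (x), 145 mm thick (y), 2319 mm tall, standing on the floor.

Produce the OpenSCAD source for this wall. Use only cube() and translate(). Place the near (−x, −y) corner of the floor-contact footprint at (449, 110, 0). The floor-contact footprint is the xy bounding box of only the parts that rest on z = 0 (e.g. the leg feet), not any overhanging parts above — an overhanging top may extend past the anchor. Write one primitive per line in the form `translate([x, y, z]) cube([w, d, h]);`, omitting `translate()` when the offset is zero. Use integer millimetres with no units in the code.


translate([449, 110, 0]) cube([2957, 145, 2319]);


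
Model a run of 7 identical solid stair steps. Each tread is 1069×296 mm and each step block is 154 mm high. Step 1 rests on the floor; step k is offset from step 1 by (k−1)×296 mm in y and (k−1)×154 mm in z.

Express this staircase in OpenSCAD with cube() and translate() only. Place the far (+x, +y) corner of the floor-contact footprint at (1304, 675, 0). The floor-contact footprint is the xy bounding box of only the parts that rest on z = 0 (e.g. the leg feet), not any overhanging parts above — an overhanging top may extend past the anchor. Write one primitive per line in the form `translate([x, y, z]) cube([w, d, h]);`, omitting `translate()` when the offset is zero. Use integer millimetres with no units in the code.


translate([235, 379, 0]) cube([1069, 296, 154]);
translate([235, 675, 154]) cube([1069, 296, 154]);
translate([235, 971, 308]) cube([1069, 296, 154]);
translate([235, 1267, 462]) cube([1069, 296, 154]);
translate([235, 1563, 616]) cube([1069, 296, 154]);
translate([235, 1859, 770]) cube([1069, 296, 154]);
translate([235, 2155, 924]) cube([1069, 296, 154]);


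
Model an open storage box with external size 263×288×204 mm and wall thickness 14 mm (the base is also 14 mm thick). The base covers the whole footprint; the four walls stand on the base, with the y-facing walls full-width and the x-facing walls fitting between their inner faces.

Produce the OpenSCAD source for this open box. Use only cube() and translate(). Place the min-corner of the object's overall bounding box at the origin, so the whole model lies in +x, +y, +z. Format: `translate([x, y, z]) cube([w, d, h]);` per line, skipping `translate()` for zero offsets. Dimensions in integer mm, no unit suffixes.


cube([263, 288, 14]);
translate([0, 0, 14]) cube([263, 14, 190]);
translate([0, 274, 14]) cube([263, 14, 190]);
translate([0, 14, 14]) cube([14, 260, 190]);
translate([249, 14, 14]) cube([14, 260, 190]);


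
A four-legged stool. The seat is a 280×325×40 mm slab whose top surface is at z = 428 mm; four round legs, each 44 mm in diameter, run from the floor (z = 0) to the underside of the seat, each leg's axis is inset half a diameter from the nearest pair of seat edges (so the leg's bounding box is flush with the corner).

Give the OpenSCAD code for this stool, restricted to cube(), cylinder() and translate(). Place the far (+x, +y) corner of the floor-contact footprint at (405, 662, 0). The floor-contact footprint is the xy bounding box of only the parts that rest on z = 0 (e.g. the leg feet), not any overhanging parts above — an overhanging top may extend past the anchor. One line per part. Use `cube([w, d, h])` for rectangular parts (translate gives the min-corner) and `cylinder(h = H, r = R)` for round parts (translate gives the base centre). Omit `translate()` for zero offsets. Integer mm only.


translate([125, 337, 388]) cube([280, 325, 40]);
translate([147, 359, 0]) cylinder(h = 388, r = 22);
translate([383, 359, 0]) cylinder(h = 388, r = 22);
translate([147, 640, 0]) cylinder(h = 388, r = 22);
translate([383, 640, 0]) cylinder(h = 388, r = 22);


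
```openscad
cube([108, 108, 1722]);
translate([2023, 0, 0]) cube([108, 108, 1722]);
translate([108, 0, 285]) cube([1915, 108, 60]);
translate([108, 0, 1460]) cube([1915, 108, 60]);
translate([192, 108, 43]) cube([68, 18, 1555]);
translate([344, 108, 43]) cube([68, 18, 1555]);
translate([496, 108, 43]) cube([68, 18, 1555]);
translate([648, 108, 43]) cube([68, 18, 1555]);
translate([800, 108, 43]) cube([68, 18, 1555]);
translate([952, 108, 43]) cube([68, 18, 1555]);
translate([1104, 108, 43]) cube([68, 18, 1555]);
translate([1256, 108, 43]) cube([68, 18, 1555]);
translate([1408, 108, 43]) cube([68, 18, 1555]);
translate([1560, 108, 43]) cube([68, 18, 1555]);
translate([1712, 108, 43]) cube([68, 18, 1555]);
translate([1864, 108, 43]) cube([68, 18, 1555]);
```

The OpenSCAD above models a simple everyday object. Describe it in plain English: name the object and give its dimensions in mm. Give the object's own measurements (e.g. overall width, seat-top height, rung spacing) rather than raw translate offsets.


A fence section. Two 108×108 mm posts, 1722 mm tall, stand on the floor with a clear span of 1915 mm between their inner faces. Two horizontal rails of 108×60 mm section span the gap between the posts with their undersides at z = 285 mm and z = 1460 mm, flush with the posts' −y face. 12 pickets, each 68 mm wide, 18 mm thick and 1555 mm tall, are fixed to the +y face of the rails with their bottoms at z = 43 mm, spaced across the span with a 84 mm gap after the −x post and between neighbouring pickets, with 91 mm left before the +x post.


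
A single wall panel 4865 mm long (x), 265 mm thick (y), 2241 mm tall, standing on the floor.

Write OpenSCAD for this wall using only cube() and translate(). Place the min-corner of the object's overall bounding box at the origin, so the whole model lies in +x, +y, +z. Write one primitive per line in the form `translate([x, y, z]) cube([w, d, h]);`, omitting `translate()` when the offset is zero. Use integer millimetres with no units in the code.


cube([4865, 265, 2241]);


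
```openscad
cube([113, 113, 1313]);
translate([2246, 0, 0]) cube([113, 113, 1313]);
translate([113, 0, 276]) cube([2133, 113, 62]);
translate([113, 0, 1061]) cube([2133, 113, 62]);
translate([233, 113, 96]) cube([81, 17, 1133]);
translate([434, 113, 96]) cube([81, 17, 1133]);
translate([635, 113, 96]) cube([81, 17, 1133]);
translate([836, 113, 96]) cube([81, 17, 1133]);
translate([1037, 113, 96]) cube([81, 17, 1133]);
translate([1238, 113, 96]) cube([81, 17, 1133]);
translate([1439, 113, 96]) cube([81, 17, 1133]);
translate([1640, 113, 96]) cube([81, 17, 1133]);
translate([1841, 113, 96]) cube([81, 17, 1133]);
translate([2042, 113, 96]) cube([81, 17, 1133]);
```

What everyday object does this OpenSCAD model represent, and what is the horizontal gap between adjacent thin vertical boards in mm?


A fence section. The picket gap is 120 mm.

Two posts, two rails, 10 pickets — a fence section. Span 2133 mm holds 10 pickets of 81 mm with 11 equal gaps: ⌊(2133 − 10·81) / 11⌋ = 120 mm.


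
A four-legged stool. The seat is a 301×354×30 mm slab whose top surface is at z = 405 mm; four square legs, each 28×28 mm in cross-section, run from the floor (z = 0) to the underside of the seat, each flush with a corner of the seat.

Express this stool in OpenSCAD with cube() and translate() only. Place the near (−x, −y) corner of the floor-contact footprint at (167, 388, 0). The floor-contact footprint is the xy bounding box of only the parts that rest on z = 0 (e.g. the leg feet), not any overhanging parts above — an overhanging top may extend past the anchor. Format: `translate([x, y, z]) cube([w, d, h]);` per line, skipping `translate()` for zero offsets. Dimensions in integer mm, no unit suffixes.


// leg_h = 405 - 30 = 375
translate([167, 388, 375]) cube([301, 354, 30]);
translate([167, 388, 0]) cube([28, 28, 375]);
translate([440, 388, 0]) cube([28, 28, 375]);
translate([167, 714, 0]) cube([28, 28, 375]);
translate([440, 714, 0]) cube([28, 28, 375]);


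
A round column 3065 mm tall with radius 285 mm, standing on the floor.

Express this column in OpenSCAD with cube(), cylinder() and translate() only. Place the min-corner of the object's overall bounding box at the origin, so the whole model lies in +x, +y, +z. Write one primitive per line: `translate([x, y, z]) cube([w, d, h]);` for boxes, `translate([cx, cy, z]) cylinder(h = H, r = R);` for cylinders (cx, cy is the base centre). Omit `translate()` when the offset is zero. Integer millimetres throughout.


translate([285, 285, 0]) cylinder(h = 3065, r = 285);


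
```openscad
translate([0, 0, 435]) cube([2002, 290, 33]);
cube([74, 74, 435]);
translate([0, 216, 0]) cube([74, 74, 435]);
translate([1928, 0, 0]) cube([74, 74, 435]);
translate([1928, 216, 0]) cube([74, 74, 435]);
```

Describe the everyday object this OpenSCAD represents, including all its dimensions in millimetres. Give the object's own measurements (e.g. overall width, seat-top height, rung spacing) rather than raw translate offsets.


A bench: a 2002×290 mm seat slab, 33 mm thick, top at z = 468 mm, on four 74×74 mm square legs flush with the seat corners and standing on z = 0.


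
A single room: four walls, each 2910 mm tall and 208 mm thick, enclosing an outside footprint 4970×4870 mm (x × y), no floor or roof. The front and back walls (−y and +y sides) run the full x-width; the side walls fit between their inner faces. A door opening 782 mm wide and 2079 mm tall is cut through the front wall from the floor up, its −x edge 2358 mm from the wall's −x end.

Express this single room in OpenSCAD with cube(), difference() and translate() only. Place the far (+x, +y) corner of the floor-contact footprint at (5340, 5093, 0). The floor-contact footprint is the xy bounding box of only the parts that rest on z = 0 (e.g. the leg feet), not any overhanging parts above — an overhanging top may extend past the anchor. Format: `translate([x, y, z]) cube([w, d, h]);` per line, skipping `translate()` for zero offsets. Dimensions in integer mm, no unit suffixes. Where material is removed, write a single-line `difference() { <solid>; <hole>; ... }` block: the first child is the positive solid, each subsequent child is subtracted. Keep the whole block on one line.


difference() { translate([370, 223, 0]) cube([4970, 208, 2910]); translate([2728, 223, 0]) cube([782, 208, 2079]); }
translate([370, 4885, 0]) cube([4970, 208, 2910]);
translate([370, 431, 0]) cube([208, 4454, 2910]);
translate([5132, 431, 0]) cube([208, 4454, 2910]);


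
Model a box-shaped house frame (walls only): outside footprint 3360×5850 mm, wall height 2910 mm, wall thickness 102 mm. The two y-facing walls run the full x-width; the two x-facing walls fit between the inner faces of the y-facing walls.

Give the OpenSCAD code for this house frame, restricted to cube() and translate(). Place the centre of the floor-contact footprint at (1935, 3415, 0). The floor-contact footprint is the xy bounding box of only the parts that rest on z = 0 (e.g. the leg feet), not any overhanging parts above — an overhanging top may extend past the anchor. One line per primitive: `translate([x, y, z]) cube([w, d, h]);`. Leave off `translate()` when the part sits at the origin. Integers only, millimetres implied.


translate([255, 490, 0]) cube([3360, 102, 2910]);
translate([255, 6238, 0]) cube([3360, 102, 2910]);
translate([255, 592, 0]) cube([102, 5646, 2910]);
translate([3513, 592, 0]) cube([102, 5646, 2910]);


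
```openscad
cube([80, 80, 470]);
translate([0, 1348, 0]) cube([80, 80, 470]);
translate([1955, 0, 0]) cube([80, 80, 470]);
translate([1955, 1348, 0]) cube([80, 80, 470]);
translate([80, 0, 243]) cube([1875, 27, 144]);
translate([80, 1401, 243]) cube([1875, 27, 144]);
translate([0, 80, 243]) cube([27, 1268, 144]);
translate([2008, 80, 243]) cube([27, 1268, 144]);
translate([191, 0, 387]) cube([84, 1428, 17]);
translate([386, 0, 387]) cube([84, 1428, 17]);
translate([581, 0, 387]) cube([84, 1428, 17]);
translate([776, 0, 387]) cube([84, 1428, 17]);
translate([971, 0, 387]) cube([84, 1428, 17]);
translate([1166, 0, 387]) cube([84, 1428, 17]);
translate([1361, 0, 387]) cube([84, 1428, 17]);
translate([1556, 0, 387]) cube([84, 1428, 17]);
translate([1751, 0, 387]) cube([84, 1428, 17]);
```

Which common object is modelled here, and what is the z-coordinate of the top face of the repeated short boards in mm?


A bed frame. The slat-top height is 404 mm.

Four posts, four rails, and a row of slats — a bed frame. Slats sit on the rails at z = 243 + 144 = 387; with slat thickness 17, the top is 404 mm.


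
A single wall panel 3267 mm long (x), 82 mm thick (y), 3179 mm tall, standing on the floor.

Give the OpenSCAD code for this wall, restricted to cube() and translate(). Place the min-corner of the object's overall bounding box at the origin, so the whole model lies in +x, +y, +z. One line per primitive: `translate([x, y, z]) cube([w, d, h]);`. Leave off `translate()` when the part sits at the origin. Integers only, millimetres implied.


cube([3267, 82, 3179]);


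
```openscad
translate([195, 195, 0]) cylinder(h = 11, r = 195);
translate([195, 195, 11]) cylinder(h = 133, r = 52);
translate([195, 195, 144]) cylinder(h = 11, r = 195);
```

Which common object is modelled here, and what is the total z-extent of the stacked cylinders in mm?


A spool. The overall height is 155 mm.

Three coaxial cylinders, large–small–large — a spool. Two 11 mm flanges and a 133 mm core give 11 + 133 + 11 = 155 mm.


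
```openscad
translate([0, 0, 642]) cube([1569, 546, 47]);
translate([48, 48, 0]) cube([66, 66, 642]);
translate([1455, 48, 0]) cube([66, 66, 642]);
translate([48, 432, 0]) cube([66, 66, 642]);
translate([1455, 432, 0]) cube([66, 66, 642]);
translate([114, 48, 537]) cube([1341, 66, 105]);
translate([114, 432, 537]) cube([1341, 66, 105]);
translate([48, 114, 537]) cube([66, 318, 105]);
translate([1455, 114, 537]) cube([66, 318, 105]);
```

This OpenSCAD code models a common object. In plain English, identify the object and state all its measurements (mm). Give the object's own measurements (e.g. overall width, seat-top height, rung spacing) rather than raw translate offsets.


A rectangular dining table. The top is 1569×546×47 mm with its upper surface at z = 689 mm. It stands on four 66×66 mm square legs, each inset 48 mm from the nearest pair of top edges, running from the floor to the underside of the top. Four apron rails, 66 mm thick and 105 mm tall, run between adjacent legs with their top edges flush with the underside of the top and their outer faces flush with the legs' outer faces.


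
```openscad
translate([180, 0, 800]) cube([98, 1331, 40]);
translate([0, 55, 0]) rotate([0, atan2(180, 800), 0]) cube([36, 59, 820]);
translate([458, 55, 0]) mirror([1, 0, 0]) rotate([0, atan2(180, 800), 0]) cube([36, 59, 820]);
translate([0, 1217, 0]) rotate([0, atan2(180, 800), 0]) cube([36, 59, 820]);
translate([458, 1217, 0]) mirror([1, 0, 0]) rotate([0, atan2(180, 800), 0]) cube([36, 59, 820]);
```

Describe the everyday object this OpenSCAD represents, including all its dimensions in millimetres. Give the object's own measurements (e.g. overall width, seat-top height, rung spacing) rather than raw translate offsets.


A sawhorse. A 98×1331×40 mm beam (x, y, z) sits on two A-frame leg pairs. Each pair is two raked legs of 36×59 mm section (59 mm along y) splaying symmetrically in x. Each leg rises 800 mm vertically over 180 mm of horizontal reach and is 820 mm long along its own axis. Every leg's outer bottom edge rests on the floor and its outer top edge meets a bottom edge of the beam — the left legs (tilting toward +x) meet the beam's −x bottom edge, the right legs (their mirror images, tilting toward −x) meet its +x bottom edge — so the leg tops tuck under the beam, the beam's underside is 800 mm above the floor, and the feet are 458 mm apart outside-to-outside with the beam centred between them. The two leg pairs are set in 55 mm from either end of the beam.


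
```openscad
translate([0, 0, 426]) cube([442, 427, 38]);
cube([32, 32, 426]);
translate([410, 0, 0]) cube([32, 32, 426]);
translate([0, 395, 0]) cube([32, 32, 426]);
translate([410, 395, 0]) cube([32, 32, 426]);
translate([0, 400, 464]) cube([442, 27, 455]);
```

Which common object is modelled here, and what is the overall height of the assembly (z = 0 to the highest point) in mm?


A chair. The overall height is 919 mm.

A slab on four corner posts with a tall panel at the back — a chair. The seat slab sits at z = 426 with thickness 38, and the 455 mm backrest starts at the seat top, so the overall height is 426 + 38 + 455 = 919 mm.


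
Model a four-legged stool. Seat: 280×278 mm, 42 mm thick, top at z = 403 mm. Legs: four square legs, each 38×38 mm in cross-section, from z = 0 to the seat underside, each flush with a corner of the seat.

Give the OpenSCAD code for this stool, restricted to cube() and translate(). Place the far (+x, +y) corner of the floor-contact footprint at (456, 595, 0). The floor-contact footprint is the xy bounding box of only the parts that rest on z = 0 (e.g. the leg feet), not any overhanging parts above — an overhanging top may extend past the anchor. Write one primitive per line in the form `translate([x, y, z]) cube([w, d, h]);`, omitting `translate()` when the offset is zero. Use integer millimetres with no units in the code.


translate([176, 317, 361]) cube([280, 278, 42]);
translate([176, 317, 0]) cube([38, 38, 361]);
translate([418, 317, 0]) cube([38, 38, 361]);
translate([176, 557, 0]) cube([38, 38, 361]);
translate([418, 557, 0]) cube([38, 38, 361]);


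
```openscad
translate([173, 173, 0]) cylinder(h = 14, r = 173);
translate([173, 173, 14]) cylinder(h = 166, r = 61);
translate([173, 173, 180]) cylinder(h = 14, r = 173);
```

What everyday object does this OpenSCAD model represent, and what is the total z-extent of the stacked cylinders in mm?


A spool. The overall height is 194 mm.

Three coaxial cylinders, large–small–large — a spool. Two 14 mm flanges and a 166 mm core give 14 + 166 + 14 = 194 mm.


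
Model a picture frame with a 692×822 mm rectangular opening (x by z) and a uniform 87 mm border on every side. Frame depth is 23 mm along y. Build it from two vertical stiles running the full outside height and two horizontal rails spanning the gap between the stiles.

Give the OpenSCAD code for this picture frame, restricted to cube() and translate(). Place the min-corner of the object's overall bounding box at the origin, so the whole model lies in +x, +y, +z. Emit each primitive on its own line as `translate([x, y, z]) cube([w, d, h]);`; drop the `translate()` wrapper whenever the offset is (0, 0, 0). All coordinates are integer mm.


cube([87, 23, 996]);
translate([779, 0, 0]) cube([87, 23, 996]);
translate([87, 0, 0]) cube([692, 23, 87]);
translate([87, 0, 909]) cube([692, 23, 87]);


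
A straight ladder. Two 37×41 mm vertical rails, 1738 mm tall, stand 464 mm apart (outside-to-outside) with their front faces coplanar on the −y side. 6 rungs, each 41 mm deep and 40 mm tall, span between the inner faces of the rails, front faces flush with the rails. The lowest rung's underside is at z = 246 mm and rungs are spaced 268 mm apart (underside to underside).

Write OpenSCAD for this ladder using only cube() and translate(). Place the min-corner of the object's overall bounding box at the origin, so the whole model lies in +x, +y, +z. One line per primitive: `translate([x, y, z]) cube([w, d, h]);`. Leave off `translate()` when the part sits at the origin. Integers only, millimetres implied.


// rung span = 464 - 2*37 = 390
// rung[k] z = 246 + k*268
cube([37, 41, 1738]);
translate([427, 0, 0]) cube([37, 41, 1738]);
translate([37, 0, 246]) cube([390, 41, 40]);
translate([37, 0, 514]) cube([390, 41, 40]);
translate([37, 0, 782]) cube([390, 41, 40]);
translate([37, 0, 1050]) cube([390, 41, 40]);
translate([37, 0, 1318]) cube([390, 41, 40]);
translate([37, 0, 1586]) cube([390, 41, 40]);


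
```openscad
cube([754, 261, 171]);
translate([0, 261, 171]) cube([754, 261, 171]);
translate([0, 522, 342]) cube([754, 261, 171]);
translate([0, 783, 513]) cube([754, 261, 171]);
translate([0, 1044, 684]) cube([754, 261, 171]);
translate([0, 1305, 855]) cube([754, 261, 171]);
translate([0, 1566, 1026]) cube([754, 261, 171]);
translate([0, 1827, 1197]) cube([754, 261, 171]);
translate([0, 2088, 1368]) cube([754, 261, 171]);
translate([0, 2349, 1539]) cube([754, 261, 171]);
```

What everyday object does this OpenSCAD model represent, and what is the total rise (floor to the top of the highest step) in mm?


A staircase. The total rise is 1710 mm.

10 identical blocks, each offset up and back from the previous — a staircase. Each step is 171 mm tall and there are 10 of them, so the total rise is 10 × 171 = 1710 mm.


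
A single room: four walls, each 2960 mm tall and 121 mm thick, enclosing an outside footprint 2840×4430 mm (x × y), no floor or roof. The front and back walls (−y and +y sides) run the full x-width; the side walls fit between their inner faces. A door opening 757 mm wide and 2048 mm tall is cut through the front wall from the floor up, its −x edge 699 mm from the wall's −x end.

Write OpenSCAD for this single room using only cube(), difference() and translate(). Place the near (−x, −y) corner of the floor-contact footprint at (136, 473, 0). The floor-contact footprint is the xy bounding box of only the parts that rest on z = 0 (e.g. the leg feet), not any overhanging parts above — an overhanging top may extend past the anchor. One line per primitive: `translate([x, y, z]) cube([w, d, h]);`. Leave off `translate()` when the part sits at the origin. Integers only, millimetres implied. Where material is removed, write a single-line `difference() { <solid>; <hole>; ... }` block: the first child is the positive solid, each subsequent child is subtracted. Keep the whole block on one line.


difference() { translate([136, 473, 0]) cube([2840, 121, 2960]); translate([835, 473, 0]) cube([757, 121, 2048]); }
translate([136, 4782, 0]) cube([2840, 121, 2960]);
translate([136, 594, 0]) cube([121, 4188, 2960]);
translate([2855, 594, 0]) cube([121, 4188, 2960]);


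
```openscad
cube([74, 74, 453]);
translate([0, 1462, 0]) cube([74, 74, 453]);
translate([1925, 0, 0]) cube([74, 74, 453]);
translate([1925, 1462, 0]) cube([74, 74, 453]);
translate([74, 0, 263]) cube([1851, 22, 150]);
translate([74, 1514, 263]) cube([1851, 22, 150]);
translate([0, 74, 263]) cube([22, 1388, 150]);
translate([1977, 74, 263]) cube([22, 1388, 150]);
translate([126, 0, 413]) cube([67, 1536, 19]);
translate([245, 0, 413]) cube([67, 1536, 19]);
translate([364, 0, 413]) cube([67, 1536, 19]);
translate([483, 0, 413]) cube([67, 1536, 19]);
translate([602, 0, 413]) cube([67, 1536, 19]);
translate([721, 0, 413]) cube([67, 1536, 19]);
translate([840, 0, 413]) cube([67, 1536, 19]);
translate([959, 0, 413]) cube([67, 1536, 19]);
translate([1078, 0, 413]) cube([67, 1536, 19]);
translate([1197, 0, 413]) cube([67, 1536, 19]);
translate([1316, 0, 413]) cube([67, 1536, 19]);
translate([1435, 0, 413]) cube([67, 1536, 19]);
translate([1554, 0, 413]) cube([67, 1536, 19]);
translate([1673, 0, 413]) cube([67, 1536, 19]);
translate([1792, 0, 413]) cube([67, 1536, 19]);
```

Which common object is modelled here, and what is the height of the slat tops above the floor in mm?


A bed frame. The slat-top height is 432 mm.

Four posts, four rails, and a row of slats — a bed frame. Slats sit on the rails at z = 263 + 150 = 413; with slat thickness 19, the top is 432 mm.


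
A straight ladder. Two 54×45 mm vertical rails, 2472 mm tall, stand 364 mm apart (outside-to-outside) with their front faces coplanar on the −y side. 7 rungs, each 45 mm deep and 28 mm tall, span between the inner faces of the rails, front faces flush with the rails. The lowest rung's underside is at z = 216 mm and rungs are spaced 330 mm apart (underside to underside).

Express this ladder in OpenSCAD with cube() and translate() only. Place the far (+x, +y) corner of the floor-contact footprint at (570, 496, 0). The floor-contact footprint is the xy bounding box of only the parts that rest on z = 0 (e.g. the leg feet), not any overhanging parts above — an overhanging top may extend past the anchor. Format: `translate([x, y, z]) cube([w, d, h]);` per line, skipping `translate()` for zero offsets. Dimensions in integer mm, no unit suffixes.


// rung span = 364 - 2*54 = 256
// rung[k] z = 216 + k*330
translate([206, 451, 0]) cube([54, 45, 2472]);
translate([516, 451, 0]) cube([54, 45, 2472]);
translate([260, 451, 216]) cube([256, 45, 28]);
translate([260, 451, 546]) cube([256, 45, 28]);
translate([260, 451, 876]) cube([256, 45, 28]);
translate([260, 451, 1206]) cube([256, 45, 28]);
translate([260, 451, 1536]) cube([256, 45, 28]);
translate([260, 451, 1866]) cube([256, 45, 28]);
translate([260, 451, 2196]) cube([256, 45, 28]);


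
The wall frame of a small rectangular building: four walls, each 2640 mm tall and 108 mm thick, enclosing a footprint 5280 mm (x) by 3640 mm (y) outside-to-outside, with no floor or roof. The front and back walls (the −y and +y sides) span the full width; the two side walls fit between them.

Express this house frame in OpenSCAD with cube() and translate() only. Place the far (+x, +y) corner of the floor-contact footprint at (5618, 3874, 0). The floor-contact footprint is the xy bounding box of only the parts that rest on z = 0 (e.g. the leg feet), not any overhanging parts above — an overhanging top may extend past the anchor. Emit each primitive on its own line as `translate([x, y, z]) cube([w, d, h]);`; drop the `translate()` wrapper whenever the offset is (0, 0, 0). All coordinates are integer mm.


translate([338, 234, 0]) cube([5280, 108, 2640]);
translate([338, 3766, 0]) cube([5280, 108, 2640]);
translate([338, 342, 0]) cube([108, 3424, 2640]);
translate([5510, 342, 0]) cube([108, 3424, 2640]);


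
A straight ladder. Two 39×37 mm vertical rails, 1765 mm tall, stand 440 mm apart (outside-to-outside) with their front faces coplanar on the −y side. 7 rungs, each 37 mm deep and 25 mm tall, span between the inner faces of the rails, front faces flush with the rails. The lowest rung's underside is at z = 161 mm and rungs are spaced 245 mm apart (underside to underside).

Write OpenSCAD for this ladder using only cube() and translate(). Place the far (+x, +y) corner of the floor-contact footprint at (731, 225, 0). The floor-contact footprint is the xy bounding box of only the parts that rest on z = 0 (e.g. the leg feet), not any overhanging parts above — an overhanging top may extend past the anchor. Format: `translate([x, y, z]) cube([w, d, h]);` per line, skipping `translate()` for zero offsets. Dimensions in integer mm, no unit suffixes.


translate([291, 188, 0]) cube([39, 37, 1765]);
translate([692, 188, 0]) cube([39, 37, 1765]);
translate([330, 188, 161]) cube([362, 37, 25]);
translate([330, 188, 406]) cube([362, 37, 25]);
translate([330, 188, 651]) cube([362, 37, 25]);
translate([330, 188, 896]) cube([362, 37, 25]);
translate([330, 188, 1141]) cube([362, 37, 25]);
translate([330, 188, 1386]) cube([362, 37, 25]);
translate([330, 188, 1631]) cube([362, 37, 25]);


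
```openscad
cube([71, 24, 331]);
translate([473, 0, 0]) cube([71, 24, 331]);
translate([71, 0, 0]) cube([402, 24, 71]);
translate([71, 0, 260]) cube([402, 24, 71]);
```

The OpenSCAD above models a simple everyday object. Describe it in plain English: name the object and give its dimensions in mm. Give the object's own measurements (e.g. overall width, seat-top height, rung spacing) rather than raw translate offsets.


A rectangular picture frame lying in the x–z plane (depth along y). The opening is 402 mm wide (x) by 189 mm tall (z), surrounded by a border 71 mm wide on all four sides. The frame is 24 mm deep and is made of two full-height vertical stiles with two horizontal rails fitted between them.


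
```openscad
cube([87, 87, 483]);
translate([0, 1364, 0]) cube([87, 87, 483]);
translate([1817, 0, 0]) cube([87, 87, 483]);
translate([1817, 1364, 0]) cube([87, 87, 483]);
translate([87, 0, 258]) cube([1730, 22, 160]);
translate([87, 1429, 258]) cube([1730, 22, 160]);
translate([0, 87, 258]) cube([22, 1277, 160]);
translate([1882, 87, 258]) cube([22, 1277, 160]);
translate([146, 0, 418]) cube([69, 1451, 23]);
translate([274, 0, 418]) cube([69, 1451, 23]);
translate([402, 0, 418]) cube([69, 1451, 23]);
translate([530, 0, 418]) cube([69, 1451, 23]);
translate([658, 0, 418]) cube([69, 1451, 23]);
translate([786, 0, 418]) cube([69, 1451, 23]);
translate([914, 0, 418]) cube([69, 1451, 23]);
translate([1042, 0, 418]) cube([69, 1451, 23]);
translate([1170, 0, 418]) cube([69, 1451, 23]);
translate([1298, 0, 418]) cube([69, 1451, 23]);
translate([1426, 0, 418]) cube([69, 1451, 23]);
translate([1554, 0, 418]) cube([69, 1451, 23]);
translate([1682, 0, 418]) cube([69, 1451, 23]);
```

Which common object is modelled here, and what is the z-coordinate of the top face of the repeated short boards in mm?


A bed frame. The slat-top height is 441 mm.

Four posts, four rails, and a row of slats — a bed frame. Slats sit on the rails at z = 258 + 160 = 418; with slat thickness 23, the top is 441 mm.


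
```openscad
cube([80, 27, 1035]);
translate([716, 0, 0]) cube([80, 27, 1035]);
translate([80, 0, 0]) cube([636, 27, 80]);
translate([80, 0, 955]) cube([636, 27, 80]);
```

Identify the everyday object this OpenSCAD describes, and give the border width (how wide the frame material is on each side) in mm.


A picture frame. The border width is 80 mm.

Four thin pieces enclosing a rectangular opening — a picture frame. The two full-height stiles are 1035 mm tall; the top rail sits at z = 955 and is 80 mm tall, so the border above the opening is 1035 − 955 = 80 mm, matching the stile x-width.


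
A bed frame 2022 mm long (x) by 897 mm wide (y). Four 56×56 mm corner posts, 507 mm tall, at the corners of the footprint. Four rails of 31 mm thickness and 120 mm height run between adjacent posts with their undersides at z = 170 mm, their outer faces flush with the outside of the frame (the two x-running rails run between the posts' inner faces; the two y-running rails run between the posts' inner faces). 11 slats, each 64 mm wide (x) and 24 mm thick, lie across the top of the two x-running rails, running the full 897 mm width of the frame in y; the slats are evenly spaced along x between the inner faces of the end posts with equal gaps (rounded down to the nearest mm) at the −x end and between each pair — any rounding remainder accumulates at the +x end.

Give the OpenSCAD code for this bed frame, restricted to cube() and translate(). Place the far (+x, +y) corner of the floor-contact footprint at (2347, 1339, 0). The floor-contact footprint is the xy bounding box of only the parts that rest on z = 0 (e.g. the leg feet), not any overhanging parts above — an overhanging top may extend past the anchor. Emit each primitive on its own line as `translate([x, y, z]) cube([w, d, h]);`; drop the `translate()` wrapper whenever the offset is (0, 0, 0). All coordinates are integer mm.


translate([325, 442, 0]) cube([56, 56, 507]);
translate([325, 1283, 0]) cube([56, 56, 507]);
translate([2291, 442, 0]) cube([56, 56, 507]);
translate([2291, 1283, 0]) cube([56, 56, 507]);
translate([381, 442, 170]) cube([1910, 31, 120]);
translate([381, 1308, 170]) cube([1910, 31, 120]);
translate([325, 498, 170]) cube([31, 785, 120]);
translate([2316, 498, 170]) cube([31, 785, 120]);
translate([481, 442, 290]) cube([64, 897, 24]);
translate([645, 442, 290]) cube([64, 897, 24]);
translate([809, 442, 290]) cube([64, 897, 24]);
translate([973, 442, 290]) cube([64, 897, 24]);
translate([1137, 442, 290]) cube([64, 897, 24]);
translate([1301, 442, 290]) cube([64, 897, 24]);
translate([1465, 442, 290]) cube([64, 897, 24]);
translate([1629, 442, 290]) cube([64, 897, 24]);
translate([1793, 442, 290]) cube([64, 897, 24]);
translate([1957, 442, 290]) cube([64, 897, 24]);
translate([2121, 442, 290]) cube([64, 897, 24]);


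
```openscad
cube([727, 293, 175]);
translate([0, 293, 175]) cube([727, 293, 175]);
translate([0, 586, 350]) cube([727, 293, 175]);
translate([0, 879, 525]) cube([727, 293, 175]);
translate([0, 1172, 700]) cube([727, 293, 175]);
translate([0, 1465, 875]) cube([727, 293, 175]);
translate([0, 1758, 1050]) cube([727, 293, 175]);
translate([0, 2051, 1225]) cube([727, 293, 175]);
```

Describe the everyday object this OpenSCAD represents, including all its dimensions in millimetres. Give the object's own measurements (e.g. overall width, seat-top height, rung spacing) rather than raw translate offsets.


A straight staircase of 8 solid steps. Each step is 727 mm wide (x), 293 mm deep (y, the going) and 175 mm tall (the rise). The first step rests on the floor; each subsequent step sits one going further in +y and one rise higher in +z, directly behind and above the previous step with no overlap.


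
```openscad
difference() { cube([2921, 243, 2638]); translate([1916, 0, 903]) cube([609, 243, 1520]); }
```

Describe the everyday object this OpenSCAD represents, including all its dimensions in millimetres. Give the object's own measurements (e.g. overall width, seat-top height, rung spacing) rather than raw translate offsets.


A wall 2921 mm long (x), 243 mm thick (y), 2638 mm tall, with a rectangular window opening cut through it. The opening is 609 mm wide and 1520 mm tall; its sill is at z = 903 mm and its near (−x) edge is 1916 mm from the wall's −x end. The opening passes through the full wall thickness.


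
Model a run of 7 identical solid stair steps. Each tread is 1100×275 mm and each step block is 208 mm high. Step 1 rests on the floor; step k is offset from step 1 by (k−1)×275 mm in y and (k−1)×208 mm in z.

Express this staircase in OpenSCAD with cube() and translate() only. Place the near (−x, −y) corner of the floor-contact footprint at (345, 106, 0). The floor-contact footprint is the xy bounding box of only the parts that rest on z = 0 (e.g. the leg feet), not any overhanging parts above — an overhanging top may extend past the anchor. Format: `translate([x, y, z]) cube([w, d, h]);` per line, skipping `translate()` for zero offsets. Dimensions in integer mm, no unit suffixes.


translate([345, 106, 0]) cube([1100, 275, 208]);
translate([345, 381, 208]) cube([1100, 275, 208]);
translate([345, 656, 416]) cube([1100, 275, 208]);
translate([345, 931, 624]) cube([1100, 275, 208]);
translate([345, 1206, 832]) cube([1100, 275, 208]);
translate([345, 1481, 1040]) cube([1100, 275, 208]);
translate([345, 1756, 1248]) cube([1100, 275, 208]);


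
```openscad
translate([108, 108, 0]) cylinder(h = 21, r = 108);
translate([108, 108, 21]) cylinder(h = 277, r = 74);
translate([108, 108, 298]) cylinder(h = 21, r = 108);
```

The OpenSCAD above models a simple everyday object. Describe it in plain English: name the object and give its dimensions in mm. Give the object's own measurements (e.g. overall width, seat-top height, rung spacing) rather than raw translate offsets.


A spool: two coaxial disc flanges of radius 108 mm and thickness 21 mm, joined by a core cylinder of radius 74 mm and height 277 mm. The lower flange rests on z = 0 and the three cylinders share a vertical axis.


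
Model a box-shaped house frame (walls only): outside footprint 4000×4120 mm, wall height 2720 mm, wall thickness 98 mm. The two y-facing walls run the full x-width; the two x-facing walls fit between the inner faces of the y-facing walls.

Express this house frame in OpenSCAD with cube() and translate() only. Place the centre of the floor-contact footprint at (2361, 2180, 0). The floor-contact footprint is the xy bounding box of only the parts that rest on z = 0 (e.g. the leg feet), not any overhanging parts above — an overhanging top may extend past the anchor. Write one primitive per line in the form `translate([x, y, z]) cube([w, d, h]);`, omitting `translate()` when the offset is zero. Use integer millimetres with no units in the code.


translate([361, 120, 0]) cube([4000, 98, 2720]);
translate([361, 4142, 0]) cube([4000, 98, 2720]);
translate([361, 218, 0]) cube([98, 3924, 2720]);
translate([4263, 218, 0]) cube([98, 3924, 2720]);


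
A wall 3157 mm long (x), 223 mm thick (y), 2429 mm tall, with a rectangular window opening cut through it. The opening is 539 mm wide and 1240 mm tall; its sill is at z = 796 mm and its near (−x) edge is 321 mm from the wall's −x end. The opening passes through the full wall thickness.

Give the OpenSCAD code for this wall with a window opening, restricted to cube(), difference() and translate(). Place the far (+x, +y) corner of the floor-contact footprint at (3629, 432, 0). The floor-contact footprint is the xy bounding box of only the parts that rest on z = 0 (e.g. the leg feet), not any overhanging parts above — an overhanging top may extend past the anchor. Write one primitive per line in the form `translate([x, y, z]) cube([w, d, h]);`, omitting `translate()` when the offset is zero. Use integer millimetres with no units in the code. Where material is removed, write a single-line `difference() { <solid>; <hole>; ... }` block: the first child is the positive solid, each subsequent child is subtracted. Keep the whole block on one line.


difference() { translate([472, 209, 0]) cube([3157, 223, 2429]); translate([793, 209, 796]) cube([539, 223, 1240]); }


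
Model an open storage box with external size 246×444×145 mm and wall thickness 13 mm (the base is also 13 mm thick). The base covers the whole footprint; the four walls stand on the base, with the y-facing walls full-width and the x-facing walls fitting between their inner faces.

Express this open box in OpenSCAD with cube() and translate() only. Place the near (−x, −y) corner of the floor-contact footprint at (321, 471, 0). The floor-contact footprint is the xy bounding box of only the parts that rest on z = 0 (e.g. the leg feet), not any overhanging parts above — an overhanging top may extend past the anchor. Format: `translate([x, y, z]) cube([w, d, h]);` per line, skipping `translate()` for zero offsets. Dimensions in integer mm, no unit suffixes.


translate([321, 471, 0]) cube([246, 444, 13]);
translate([321, 471, 13]) cube([246, 13, 132]);
translate([321, 902, 13]) cube([246, 13, 132]);
translate([321, 484, 13]) cube([13, 418, 132]);
translate([554, 484, 13]) cube([13, 418, 132]);
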